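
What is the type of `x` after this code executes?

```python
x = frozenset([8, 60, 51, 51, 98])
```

frozenset() returns frozenset

frozenset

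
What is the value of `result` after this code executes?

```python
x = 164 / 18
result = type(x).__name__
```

x is float; result = 'float'

'float'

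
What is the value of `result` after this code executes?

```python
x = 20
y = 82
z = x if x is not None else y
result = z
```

x = 20; y = 82; z = 20; result = 20

20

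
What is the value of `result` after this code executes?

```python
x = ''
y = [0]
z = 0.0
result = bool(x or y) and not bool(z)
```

x = ''; y = [0]; z = 0.0; result = True

True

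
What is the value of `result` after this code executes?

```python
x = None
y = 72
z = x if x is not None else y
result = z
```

x = None; y = 72; z = 72; result = 72

72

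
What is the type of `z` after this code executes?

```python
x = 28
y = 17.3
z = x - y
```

int - float = float

float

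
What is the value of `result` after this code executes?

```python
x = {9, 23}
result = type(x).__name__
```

x is set; result = 'set'

'set'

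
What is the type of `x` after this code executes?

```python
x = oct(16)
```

oct() returns str representation

str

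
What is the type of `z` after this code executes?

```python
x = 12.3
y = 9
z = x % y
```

float % int = float

float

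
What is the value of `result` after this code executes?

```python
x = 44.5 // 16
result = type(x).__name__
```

x is float; result = 'float'

'float'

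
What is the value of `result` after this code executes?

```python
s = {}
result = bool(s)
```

s = {}; result = False

False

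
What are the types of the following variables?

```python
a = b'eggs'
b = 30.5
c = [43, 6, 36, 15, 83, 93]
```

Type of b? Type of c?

b is assigned a number with a decimal point, so it is a float; c is assigned a list literal (square brackets)

float, list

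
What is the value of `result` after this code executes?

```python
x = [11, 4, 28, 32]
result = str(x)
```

x = [11, 4, 28, 32]; result = '[11, 4, 28, 32]'

'[11, 4, 28, 32]'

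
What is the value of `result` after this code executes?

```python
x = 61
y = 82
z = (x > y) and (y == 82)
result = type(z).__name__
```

x is int; y is int; z is bool; result = 'bool'

'bool'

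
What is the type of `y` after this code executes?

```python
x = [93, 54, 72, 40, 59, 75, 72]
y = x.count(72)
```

list.count() returns int

int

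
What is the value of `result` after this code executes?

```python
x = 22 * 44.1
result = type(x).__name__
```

x is float; result = 'float'

'float'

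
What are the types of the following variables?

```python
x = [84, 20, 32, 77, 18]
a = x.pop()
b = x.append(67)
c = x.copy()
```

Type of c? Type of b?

copy() returns list; append() returns None

list, NoneType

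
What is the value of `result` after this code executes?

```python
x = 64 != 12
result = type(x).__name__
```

x is bool; result = 'bool'

'bool'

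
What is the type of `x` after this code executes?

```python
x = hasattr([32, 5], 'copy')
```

hasattr() returns bool

bool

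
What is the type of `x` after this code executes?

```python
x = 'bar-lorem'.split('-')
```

str.split() returns list

list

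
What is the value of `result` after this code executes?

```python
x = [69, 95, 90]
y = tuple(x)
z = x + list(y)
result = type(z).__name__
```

x is list; y is tuple; z is list; result = 'list'

'list'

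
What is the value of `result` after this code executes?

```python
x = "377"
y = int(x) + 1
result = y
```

x = '377'; y = 378; result = 378

378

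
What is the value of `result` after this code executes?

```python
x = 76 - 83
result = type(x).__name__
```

x is int; result = 'int'

'int'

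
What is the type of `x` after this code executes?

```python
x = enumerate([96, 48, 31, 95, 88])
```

enumerate() returns an enumerate object

enumerate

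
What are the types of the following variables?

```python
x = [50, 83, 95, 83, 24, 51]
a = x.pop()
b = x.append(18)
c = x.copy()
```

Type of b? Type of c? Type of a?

append() returns None; copy() returns list; pop() returns element

NoneType, list, int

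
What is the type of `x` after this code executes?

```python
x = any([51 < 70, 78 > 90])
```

any() returns bool

bool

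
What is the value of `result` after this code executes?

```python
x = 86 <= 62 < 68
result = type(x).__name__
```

x is bool; result = 'bool'

'bool'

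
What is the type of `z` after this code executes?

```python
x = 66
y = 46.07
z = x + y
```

int + float = float

float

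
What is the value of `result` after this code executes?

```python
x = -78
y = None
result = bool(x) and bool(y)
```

x = -78; y = None; result = False

False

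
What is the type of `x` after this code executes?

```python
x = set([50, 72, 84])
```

set() constructor returns set

set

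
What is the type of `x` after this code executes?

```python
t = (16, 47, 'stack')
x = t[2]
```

Index 2 of tuple is a str literal

str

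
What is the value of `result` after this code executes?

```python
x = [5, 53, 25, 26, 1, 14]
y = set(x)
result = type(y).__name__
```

x is list; y is set; result = 'set'

'set'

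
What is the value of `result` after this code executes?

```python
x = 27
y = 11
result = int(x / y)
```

x = 27; y = 11; result = 2

2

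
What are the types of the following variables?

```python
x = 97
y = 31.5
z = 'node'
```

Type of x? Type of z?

x is assigned a bare integer (no decimal point), so it is an int; z is assigned a quoted string literal, so it is a str

int, str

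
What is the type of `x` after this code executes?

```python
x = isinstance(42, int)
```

isinstance() returns bool

bool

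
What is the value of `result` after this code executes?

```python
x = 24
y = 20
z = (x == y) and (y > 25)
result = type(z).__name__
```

x is int; y is int; z is bool; result = 'bool'

'bool'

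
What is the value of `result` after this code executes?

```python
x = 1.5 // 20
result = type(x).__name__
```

x is float; result = 'float'

'float'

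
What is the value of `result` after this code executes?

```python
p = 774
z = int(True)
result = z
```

p = 774; z = 1; result = 1

1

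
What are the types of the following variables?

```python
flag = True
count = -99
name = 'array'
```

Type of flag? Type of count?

flag is assigned the constant True, which has type bool; count is assigned a bare integer (no decimal point), so it is an int

bool, int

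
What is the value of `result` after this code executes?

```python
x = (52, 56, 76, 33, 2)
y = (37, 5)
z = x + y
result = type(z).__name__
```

x is tuple; y is tuple; z is tuple; result = 'tuple'

'tuple'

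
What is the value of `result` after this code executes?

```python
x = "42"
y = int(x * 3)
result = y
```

x = '42'; y = 424242; result = 424242

424242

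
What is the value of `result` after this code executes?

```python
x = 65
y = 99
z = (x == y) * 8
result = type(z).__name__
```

x is int; y is int; z is int; result = 'int'

'int'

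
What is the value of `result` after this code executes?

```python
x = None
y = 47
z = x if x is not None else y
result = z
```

x = None; y = 47; z = 47; result = 47

47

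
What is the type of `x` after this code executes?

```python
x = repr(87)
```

repr() returns str

str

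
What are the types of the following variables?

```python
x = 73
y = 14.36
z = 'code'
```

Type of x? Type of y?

x is assigned a bare integer (no decimal point), so it is an int; y is assigned a number with a decimal point, so it is a float

int, float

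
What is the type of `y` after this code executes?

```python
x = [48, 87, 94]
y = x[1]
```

Indexing list[int] returns int

int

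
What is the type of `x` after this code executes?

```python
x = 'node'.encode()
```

str.encode() returns bytes

bytes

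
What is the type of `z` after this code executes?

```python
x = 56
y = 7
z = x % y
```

int % int = int

int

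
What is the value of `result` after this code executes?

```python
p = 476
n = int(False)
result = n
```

p = 476; n = 0; result = 0

0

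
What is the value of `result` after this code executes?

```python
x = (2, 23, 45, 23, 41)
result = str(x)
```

x = (2, 23, 45, 23, 41); result = '(2, 23, 45, 23, 41)'

'(2, 23, 45, 23, 41)'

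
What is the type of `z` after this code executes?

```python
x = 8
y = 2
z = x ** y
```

positive int ** positive int = int

int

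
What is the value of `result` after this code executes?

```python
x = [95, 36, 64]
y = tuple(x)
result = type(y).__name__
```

x is list; y is tuple; result = 'tuple'

'tuple'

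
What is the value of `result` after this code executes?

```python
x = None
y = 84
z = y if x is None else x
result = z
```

x = None; y = 84; z = 84; result = 84

84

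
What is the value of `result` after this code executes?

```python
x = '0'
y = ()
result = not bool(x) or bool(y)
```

x = '0'; y = (); result = False

False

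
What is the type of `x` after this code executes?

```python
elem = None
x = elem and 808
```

'and' returns first falsy value (None)

NoneType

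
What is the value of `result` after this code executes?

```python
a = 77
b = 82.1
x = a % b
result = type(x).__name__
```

a is int; b is float; x is float; result = 'float'

'float'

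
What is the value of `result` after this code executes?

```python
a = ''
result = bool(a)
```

a = ''; result = False

False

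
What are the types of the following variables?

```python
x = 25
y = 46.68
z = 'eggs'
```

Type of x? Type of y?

x is assigned a bare integer (no decimal point), so it is an int; y is assigned a number with a decimal point, so it is a float

int, float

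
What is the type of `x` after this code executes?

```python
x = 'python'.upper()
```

str.upper() returns str

str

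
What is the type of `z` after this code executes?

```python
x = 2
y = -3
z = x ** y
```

int ** negative = float

float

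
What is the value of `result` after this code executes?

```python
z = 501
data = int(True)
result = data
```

z = 501; data = 1; result = 1

1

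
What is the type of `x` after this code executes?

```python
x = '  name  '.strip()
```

str.strip() returns str

str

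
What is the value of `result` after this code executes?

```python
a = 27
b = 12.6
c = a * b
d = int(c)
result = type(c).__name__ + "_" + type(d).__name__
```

a is int; b is float; c is float; d is int; result = 'float_int'

'float_int'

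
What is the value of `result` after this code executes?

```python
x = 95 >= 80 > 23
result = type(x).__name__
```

x is bool; result = 'bool'

'bool'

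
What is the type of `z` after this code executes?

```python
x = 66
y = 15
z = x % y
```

int % int = int

int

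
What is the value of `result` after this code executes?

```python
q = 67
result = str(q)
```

q = 67; result = '67'

'67'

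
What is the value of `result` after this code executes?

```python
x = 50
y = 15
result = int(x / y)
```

x = 50; y = 15; result = 3

3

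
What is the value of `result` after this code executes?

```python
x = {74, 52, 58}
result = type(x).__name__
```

x is set; result = 'set'

'set'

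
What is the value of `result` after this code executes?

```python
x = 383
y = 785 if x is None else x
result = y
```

x = 383; y = 383; result = 383

383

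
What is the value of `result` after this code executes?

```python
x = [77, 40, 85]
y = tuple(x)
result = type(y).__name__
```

x is list; y is tuple; result = 'tuple'

'tuple'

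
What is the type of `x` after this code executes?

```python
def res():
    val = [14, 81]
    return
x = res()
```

Bare return returns None

NoneType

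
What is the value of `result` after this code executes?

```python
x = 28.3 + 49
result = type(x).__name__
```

x is float; result = 'float'

'float'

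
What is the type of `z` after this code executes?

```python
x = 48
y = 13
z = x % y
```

int % int = int

int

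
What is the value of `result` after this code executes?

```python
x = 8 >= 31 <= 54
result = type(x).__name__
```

x is bool; result = 'bool'

'bool'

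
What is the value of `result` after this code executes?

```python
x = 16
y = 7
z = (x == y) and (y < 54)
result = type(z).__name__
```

x is int; y is int; z is bool; result = 'bool'

'bool'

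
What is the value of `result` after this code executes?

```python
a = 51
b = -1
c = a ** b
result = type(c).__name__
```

a is int; b is int; c is float; result = 'float'

'float'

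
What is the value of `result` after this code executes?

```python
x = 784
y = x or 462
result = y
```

x = 784; y = 784; result = 784

784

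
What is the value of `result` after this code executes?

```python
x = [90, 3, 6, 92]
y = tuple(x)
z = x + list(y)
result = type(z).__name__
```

x is list; y is tuple; z is list; result = 'list'

'list'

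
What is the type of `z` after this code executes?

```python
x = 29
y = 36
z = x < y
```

Comparison returns bool

bool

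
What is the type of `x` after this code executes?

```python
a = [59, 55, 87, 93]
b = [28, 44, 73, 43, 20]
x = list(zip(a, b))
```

list(zip()) returns a list of tuples

list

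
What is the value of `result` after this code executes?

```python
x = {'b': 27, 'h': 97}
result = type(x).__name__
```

x is dict; result = 'dict'

'dict'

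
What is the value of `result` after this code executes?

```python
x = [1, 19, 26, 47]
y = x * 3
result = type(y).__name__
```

x is list; y is list; result = 'list'

'list'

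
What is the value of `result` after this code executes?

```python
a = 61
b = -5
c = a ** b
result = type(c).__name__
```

a is int; b is int; c is float; result = 'float'

'float'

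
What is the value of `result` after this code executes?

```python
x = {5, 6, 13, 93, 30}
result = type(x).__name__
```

x is set; result = 'set'

'set'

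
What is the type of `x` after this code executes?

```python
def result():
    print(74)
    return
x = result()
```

Bare return returns None

NoneType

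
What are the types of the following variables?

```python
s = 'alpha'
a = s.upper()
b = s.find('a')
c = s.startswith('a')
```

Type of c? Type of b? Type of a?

startswith() returns bool; find() returns int; upper() returns str

bool, int, str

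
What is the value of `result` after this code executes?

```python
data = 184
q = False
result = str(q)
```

data = 184; q = False; result = 'False'

'False'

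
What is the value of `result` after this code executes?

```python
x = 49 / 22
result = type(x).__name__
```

x is float; result = 'float'

'float'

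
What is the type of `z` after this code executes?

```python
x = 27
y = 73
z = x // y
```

int // int = int

int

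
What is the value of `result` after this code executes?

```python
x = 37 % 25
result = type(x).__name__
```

x is int; result = 'int'

'int'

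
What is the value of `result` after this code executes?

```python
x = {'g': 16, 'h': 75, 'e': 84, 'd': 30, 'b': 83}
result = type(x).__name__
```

x is dict; result = 'dict'

'dict'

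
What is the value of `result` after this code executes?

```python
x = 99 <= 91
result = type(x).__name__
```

x is bool; result = 'bool'

'bool'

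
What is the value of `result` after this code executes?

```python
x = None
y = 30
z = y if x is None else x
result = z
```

x = None; y = 30; z = 30; result = 30

30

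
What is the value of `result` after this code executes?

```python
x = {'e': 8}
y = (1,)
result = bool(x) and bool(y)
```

x = {'e': 8}; y = (1,); result = True

True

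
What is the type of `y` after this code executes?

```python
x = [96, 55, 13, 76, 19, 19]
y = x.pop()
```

list.pop() returns the popped element

int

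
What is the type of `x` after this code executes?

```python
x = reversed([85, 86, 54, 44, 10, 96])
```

reversed() on a list returns list_reverseiterator

list_reverseiterator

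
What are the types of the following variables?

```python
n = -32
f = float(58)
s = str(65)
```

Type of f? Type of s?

f is assigned the result of calling float(), which returns a float; s is assigned the result of calling str(), which returns a str

float, str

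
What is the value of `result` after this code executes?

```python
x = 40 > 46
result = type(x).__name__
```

x is bool; result = 'bool'

'bool'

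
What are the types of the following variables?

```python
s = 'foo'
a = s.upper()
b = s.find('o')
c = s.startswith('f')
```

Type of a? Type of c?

upper() returns str; startswith() returns bool

str, bool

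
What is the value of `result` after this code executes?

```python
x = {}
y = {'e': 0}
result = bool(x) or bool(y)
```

x = {}; y = {'e': 0}; result = True

True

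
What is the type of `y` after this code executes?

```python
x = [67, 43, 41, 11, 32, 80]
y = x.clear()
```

list.clear() returns None

NoneType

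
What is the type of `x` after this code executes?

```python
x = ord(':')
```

ord() returns int (code point)

int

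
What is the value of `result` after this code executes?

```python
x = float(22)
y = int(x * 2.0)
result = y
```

x = 22.0; y = 44; result = 44

44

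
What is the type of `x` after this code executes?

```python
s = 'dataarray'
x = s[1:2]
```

Slicing a str returns str

str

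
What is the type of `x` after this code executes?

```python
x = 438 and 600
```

'and' with truthy values returns last operand (int)

int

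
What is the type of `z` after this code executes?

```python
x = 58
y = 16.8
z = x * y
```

int * float = float

float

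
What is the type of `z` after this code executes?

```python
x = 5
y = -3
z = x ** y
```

int ** negative = float

float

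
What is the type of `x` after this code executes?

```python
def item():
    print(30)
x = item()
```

Function without return returns None

NoneType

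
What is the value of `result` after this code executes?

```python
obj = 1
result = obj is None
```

obj = 1; result = False

False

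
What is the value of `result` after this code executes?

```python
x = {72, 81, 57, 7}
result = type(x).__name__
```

x is set; result = 'set'

'set'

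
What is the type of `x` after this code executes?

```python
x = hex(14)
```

hex() returns str representation

str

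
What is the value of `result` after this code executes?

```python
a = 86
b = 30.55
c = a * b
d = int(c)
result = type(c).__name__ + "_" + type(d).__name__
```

a is int; b is float; c is float; d is int; result = 'float_int'

'float_int'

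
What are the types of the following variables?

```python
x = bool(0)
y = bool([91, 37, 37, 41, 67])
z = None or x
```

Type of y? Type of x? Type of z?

bool() returns bool; bool() returns bool; None or bool returns the bool

bool, bool, bool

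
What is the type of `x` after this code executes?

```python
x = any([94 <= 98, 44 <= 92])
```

any() returns bool

bool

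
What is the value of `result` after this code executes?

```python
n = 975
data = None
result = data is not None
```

n = 975; data = None; result = False

False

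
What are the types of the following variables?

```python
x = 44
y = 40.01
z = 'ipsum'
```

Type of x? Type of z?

x is assigned a bare integer (no decimal point), so it is an int; z is assigned a quoted string literal, so it is a str

int, str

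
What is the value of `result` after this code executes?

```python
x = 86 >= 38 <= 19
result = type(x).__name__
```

x is bool; result = 'bool'

'bool'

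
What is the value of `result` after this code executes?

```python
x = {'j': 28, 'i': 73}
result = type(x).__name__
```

x is dict; result = 'dict'

'dict'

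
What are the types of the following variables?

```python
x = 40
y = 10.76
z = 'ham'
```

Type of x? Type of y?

x is assigned a bare integer (no decimal point), so it is an int; y is assigned a number with a decimal point, so it is a float

int, float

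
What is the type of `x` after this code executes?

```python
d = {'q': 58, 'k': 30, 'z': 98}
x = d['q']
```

Accessing dict[str, int] with str key returns int

int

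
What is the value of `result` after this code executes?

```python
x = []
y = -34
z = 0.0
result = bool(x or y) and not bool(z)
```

x = []; y = -34; z = 0.0; result = True

True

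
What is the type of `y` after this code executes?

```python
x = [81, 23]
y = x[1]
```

Indexing list[int] returns int

int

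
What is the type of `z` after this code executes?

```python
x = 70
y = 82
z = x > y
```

Comparison returns bool

bool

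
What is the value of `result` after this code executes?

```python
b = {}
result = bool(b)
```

b = {}; result = False

False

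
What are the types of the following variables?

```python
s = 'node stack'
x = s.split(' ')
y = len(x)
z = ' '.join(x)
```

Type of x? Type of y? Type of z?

str.split() returns list; len() returns int; str.join() returns str

list, int, str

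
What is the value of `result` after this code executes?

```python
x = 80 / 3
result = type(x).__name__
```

x is float; result = 'float'

'float'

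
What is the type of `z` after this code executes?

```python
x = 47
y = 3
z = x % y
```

int % int = int

int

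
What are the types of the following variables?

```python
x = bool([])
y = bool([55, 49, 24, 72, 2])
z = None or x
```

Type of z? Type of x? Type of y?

None or bool returns the bool; bool() returns bool; bool() returns bool

bool, bool, bool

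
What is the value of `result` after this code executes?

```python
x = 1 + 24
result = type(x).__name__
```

x is int; result = 'int'

'int'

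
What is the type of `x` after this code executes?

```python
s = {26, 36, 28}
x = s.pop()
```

Popping from set[int] returns int

int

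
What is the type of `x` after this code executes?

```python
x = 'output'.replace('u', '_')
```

str.replace() returns str

str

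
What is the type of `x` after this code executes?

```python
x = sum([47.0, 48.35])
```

sum() of floats returns float

float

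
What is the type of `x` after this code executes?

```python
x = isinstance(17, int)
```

isinstance() returns bool

bool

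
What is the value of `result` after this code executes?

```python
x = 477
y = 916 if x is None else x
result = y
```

x = 477; y = 477; result = 477

477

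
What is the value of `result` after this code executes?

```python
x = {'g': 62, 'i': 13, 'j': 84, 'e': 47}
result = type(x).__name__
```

x is dict; result = 'dict'

'dict'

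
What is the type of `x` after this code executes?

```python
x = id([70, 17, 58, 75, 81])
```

id() returns int

int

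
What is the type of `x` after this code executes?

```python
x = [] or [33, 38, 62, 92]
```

'or' returns first truthy value (list)

list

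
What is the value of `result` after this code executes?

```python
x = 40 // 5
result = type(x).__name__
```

x is int; result = 'int'

'int'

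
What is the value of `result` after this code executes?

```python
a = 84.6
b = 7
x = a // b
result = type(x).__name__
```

a is float; b is int; x is float; result = 'float'

'float'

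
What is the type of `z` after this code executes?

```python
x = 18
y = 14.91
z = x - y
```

int - float = float

float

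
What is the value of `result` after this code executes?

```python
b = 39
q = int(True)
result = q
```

b = 39; q = 1; result = 1

1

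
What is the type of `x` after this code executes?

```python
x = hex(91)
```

hex() returns str representation

str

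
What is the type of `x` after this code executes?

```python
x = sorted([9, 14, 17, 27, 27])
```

sorted() always returns list

list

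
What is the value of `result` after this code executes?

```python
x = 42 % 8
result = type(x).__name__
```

x is int; result = 'int'

'int'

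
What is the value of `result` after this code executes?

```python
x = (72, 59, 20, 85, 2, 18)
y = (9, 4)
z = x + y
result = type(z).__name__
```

x is tuple; y is tuple; z is tuple; result = 'tuple'

'tuple'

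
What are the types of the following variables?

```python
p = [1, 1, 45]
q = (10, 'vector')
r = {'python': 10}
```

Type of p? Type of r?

p is assigned a list literal (square brackets); r is assigned a dict literal ({key: value})

list, dict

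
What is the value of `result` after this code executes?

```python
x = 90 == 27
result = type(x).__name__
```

x is bool; result = 'bool'

'bool'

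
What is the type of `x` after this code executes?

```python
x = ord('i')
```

ord() returns int (code point)

int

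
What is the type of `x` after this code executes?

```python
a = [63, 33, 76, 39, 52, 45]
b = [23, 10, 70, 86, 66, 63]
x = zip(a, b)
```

zip() returns a zip object

zip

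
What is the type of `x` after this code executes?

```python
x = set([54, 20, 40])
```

set() constructor returns set

set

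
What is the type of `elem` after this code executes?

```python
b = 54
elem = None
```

None has type NoneType

NoneType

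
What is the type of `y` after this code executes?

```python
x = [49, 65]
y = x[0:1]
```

Slicing a list returns a list

list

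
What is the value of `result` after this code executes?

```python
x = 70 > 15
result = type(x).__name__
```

x is bool; result = 'bool'

'bool'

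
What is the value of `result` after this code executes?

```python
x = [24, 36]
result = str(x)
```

x = [24, 36]; result = '[24, 36]'

'[24, 36]'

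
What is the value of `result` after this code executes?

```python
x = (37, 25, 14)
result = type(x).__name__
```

x is tuple; result = 'tuple'

'tuple'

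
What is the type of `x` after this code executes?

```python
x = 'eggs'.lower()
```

str.lower() returns str

str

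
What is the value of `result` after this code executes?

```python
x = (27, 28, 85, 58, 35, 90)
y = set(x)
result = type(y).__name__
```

x is tuple; y is set; result = 'set'

'set'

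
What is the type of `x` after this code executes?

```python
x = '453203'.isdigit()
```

str.isdigit() returns bool

bool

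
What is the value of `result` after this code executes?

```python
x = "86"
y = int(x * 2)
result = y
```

x = '86'; y = 8686; result = 8686

8686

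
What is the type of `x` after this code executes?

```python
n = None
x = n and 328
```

'and' returns first falsy value (None)

NoneType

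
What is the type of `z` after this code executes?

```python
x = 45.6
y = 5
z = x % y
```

float % int = float

float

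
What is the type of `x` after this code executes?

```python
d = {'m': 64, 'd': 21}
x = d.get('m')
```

dict.get() returns value type when found

int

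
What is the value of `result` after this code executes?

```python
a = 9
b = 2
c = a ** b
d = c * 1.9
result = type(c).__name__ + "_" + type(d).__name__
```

a is int; b is int; c is int; d is float; result = 'int_float'

'int_float'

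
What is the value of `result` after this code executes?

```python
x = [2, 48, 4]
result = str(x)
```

x = [2, 48, 4]; result = '[2, 48, 4]'

'[2, 48, 4]'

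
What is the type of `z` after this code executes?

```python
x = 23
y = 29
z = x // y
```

int // int = int

int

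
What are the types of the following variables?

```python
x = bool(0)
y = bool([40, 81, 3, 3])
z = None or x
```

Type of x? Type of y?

bool() returns bool; bool() returns bool

bool, bool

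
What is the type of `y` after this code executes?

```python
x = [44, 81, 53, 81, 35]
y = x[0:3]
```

Slicing a list returns a list

list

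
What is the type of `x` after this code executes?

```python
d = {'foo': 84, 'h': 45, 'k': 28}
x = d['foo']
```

Accessing dict[str, int] with str key returns int

int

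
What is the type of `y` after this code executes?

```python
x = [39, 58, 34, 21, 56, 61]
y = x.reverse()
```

list.reverse() returns None

NoneType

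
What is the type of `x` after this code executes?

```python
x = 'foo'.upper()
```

str.upper() returns str

str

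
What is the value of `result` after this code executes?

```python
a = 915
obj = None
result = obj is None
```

a = 915; obj = None; result = True

True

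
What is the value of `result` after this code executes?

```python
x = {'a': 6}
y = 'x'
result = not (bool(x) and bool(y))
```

x = {'a': 6}; y = 'x'; result = False

False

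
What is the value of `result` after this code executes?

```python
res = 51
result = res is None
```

res = 51; result = False

False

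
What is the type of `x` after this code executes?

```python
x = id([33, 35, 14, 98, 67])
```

id() returns int

int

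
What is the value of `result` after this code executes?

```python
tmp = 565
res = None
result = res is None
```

tmp = 565; res = None; result = True

True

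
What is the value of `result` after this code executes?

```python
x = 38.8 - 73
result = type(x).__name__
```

x is float; result = 'float'

'float'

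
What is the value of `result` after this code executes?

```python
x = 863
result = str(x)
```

x = 863; result = '863'

'863'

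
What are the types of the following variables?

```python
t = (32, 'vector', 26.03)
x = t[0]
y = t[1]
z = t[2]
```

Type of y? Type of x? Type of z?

tuple[1] is str; tuple[0] is int; tuple[2] is float

str, int, float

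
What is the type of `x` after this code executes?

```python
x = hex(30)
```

hex() returns str representation

str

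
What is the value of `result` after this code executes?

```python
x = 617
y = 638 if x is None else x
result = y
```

x = 617; y = 617; result = 617

617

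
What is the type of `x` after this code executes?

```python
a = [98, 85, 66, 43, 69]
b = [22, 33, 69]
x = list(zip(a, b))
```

list(zip()) returns a list of tuples

list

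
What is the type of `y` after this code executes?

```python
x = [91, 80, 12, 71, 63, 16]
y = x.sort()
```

list.sort() returns None (mutates in place)

NoneType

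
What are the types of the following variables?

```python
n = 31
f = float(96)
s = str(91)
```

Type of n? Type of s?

n is assigned a bare integer (no decimal point), so it is an int; s is assigned the result of calling str(), which returns a str

int, str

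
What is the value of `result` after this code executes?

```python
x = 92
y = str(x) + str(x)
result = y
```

x = 92; y = '9292'; result = '9292'

'9292'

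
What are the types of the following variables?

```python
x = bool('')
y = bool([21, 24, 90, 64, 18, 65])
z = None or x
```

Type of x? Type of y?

bool() returns bool; bool() returns bool

bool, bool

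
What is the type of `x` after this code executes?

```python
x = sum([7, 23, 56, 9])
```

sum() of ints returns int

int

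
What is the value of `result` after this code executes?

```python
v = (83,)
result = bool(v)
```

v = (83,); result = True

True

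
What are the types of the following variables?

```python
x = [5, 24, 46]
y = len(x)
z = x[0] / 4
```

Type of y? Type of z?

len() returns int; int / int = float

int, float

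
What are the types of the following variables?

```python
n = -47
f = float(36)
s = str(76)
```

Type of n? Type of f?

n is assigned a bare integer (no decimal point), so it is an int; f is assigned the result of calling float(), which returns a float

int, float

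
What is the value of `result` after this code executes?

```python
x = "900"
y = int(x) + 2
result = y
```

x = '900'; y = 902; result = 902

902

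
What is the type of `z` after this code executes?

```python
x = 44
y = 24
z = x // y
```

int // int = int

int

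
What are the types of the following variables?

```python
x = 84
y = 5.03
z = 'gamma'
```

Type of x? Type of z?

x is assigned a bare integer (no decimal point), so it is an int; z is assigned a quoted string literal, so it is a str

int, str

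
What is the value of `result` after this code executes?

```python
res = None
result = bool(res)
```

res = None; result = False

False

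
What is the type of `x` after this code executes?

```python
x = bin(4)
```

bin() returns str representation

str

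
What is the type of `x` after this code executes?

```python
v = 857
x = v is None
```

'is' comparison returns bool

bool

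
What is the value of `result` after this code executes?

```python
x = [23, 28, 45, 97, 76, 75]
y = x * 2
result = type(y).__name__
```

x is list; y is list; result = 'list'

'list'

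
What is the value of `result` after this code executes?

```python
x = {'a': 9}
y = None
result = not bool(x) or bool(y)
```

x = {'a': 9}; y = None; result = False

False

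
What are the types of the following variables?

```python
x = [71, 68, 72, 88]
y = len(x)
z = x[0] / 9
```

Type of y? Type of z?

len() returns int; int / int = float

int, float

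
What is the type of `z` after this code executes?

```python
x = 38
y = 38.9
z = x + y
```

int + float = float

float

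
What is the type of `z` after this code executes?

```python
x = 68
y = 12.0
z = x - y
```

int - float = float

float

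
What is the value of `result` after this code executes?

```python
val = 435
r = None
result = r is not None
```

val = 435; r = None; result = False

False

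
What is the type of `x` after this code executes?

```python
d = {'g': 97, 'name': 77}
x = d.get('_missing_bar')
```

dict.get() returns None when key not found

NoneType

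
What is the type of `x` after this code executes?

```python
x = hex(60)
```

hex() returns str representation

str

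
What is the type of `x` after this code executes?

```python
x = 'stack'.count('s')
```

str.count() returns int

int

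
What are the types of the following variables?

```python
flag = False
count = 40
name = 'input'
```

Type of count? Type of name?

count is assigned a bare integer (no decimal point), so it is an int; name is assigned a quoted string literal, so it is a str

int, str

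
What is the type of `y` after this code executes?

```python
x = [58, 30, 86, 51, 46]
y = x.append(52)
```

list.append() returns None (mutates in place)

NoneType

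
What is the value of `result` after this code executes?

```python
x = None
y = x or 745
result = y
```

x = None; y = 745; result = 745

745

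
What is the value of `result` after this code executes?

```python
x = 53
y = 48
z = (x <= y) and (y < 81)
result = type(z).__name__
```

x is int; y is int; z is bool; result = 'bool'

'bool'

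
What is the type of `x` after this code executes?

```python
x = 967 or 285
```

'or' returns first truthy value (int)

int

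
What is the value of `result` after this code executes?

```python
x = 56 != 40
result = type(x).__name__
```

x is bool; result = 'bool'

'bool'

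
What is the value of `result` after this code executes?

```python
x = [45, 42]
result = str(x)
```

x = [45, 42]; result = '[45, 42]'

'[45, 42]'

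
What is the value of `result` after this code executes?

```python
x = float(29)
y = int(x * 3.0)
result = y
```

x = 29.0; y = 87; result = 87

87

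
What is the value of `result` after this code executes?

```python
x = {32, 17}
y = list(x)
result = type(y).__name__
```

x is set; y is list; result = 'list'

'list'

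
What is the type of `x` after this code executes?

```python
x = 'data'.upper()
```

str.upper() returns str

str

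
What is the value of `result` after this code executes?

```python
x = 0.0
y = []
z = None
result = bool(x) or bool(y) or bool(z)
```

x = 0.0; y = []; z = None; result = False

False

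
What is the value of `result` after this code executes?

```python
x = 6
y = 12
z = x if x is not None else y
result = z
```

x = 6; y = 12; z = 6; result = 6

6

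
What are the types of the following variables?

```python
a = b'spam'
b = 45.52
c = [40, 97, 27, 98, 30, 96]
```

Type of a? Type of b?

a is assigned a bytes literal (b'...' prefix); b is assigned a number with a decimal point, so it is a float

bytes, float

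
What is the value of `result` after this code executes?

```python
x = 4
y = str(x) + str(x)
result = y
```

x = 4; y = '44'; result = '44'

'44'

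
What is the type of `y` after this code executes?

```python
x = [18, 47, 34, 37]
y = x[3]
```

Indexing list[int] returns int

int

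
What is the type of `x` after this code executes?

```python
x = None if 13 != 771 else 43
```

13 != 771 is True, so the if branch is taken

NoneType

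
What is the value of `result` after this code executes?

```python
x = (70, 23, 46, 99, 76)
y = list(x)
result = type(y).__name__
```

x is tuple; y is list; result = 'list'

'list'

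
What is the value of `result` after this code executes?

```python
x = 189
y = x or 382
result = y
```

x = 189; y = 189; result = 189

189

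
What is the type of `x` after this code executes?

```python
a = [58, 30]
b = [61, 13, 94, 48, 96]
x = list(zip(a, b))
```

list(zip()) returns a list of tuples

list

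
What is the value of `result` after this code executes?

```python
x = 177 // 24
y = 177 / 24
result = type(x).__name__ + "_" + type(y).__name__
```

x is int; y is float; result = 'int_float'

'int_float'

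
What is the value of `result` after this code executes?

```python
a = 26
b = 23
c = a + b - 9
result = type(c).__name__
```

a is int; b is int; c is int; result = 'int'

'int'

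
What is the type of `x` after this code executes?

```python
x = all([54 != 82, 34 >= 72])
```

all() returns bool

bool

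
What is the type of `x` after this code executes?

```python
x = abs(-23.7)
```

abs() of float returns float

float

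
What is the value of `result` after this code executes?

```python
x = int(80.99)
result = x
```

x = 80; result = 80

80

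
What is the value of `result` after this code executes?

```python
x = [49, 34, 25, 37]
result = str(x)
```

x = [49, 34, 25, 37]; result = '[49, 34, 25, 37]'

'[49, 34, 25, 37]'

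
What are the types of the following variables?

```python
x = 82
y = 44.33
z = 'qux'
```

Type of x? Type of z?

x is assigned a bare integer (no decimal point), so it is an int; z is assigned a quoted string literal, so it is a str

int, str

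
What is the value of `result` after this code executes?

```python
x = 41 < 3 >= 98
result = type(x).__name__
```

x is bool; result = 'bool'

'bool'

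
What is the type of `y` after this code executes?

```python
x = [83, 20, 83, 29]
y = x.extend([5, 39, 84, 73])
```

list.extend() returns None

NoneType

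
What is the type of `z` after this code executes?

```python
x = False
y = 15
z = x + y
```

bool + int = int (bool is subclass of int)

int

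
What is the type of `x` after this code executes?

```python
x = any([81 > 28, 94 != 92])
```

any() returns bool

bool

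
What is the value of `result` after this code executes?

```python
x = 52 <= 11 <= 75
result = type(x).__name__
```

x is bool; result = 'bool'

'bool'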